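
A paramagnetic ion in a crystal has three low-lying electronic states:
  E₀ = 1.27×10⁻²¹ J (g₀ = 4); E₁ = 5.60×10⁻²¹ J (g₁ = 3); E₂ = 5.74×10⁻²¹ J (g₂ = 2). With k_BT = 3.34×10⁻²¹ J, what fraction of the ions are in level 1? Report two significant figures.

0.15

Eᵢ/kT = 0.3802, 1.677, 1.719.
Z = Σ gᵢe^(−Eᵢ/kT) = 4·e^(−0.3802) + 3·e^(−1.677) + 2·e^(−1.719) = 2.735 + 0.5608 + 0.3585 = 3.654.
P₁ = g₁ e^(−E₁/kT) / Z = 0.5608/3.654 = 0.15.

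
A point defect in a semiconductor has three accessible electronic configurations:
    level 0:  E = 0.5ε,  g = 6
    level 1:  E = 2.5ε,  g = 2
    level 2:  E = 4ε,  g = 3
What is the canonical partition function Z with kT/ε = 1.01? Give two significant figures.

Eᵢ/kT = 0.4950, 2.475, 3.960.
Z = Σ gᵢe^(−Eᵢ/kT) = 6·e^(−0.4950) + 2·e^(−2.475) + 3·e^(−3.960) = 3.657 + 0.1683 + 0.05719 = 3.882.

Z = 3.9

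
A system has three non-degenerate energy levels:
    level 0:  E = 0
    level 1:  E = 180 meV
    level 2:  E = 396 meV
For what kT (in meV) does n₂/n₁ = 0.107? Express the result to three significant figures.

96.6 meV

n₂/n₁ = exp[−(E₂−E₁)/kT] = 0.107.
⇒ (E₂−E₁)/kT = ln(1/0.107) = ln(9.3458) = 2.2349.
kT = 216 meV / 2.2349 = 96.6 meV.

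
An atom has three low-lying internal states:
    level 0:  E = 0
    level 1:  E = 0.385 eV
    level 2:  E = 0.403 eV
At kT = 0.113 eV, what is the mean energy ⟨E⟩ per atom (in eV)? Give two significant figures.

Eᵢ/kT = 0, 3.407, 3.566.
Z = Σ e^(−Eᵢ/kT) = e^(−0) + e^(−3.407) + e^(−3.566) = 1.000 + 0.03314 + 0.02827 = 1.061.
⟨E⟩ = Σ Eᵢ e^(−Eᵢ/kT) / Z = (0·1.000 + 0.385·0.03314 + 0.403·0.02827) / 1.061 = 0.023 eV.

0.023 eV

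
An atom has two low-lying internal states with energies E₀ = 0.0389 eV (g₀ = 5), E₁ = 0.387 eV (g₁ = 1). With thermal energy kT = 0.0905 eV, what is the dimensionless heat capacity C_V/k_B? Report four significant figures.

0.06266

Eᵢ/kT = 0.429834, 4.27624.
Z = Σ gᵢe^(−Eᵢ/kT) = 5·e^(−0.429834) + 1·e^(−4.27624) = 3.25309 + 0.0138948 = 3.26698.
⟨E⟩ = 0.0403806 eV, ⟨E²⟩ = 0.00214376 eV².
C_V/k_B = (⟨E²⟩ − ⟨E⟩²)/(kT)² = (0.00214376 − 0.00163059)/0.00819025 = 0.06266.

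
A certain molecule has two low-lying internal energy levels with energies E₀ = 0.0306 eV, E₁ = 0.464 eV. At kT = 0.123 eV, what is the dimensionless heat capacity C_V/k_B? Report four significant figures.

0.3455

Eᵢ/kT = 0.248780, 3.77236.
Z = Σ e^(−Eᵢ/kT) = e^(−0.248780) + e^(−3.77236) = 0.779751 + 0.0229977 = 0.802749.
⟨E⟩ = 0.0430163 eV, ⟨E²⟩ = 0.00707748 eV².
C_V/k_B = (⟨E²⟩ − ⟨E⟩²)/(kT)² = (0.00707748 − 0.00185040)/0.0151290 = 0.3455.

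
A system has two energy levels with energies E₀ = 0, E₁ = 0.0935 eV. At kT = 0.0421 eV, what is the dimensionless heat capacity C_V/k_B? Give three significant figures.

Eᵢ/kT = 0, 2.2209.
Z = Σ e^(−Eᵢ/kT) = e^(−0) + e^(−2.2209) = 1.0000 + 0.10851 = 1.1085.
⟨E⟩ = 0.0091526 eV, ⟨E²⟩ = 0.00085577 eV².
C_V/k_B = (⟨E²⟩ − ⟨E⟩²)/(kT)² = (0.00085577 − 0.000083770)/0.0017724 = 0.436.

0.436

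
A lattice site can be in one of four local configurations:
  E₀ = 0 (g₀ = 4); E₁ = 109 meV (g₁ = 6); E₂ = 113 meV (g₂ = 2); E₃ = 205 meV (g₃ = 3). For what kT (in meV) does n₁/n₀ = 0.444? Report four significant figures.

89.54 meV

n₁/n₀ = (g₁/g₀) exp[−(E₁−E₀)/kT] = 0.444.
⇒ (E₁−E₀)/kT = ln((6/4)/0.444) = ln(3.37838) = 1.21740.
kT = 109 meV / 1.21740 = 89.54 meV.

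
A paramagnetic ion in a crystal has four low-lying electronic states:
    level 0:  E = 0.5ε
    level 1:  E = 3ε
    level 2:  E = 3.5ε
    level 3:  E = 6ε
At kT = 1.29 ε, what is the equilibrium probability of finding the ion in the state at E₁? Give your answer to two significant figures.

Eᵢ/kT = 0.3876, 2.326, 2.713, 4.651.
Z = Σ e^(−Eᵢ/kT) = e^(−0.3876) + e^(−2.326) + e^(−2.713) + e^(−4.651) = 0.6787 + 0.09769 + 0.06634 + 0.009552 = 0.8523.
P₁ = e^(−E₁/kT) / Z = 0.09769/0.8523 = 0.11.

0.11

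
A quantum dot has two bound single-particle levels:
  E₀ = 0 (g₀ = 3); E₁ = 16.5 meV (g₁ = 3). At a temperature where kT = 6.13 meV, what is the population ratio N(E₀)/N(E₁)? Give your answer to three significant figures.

14.8

n₀/n₁ = (g₀/g₁) exp[−(E₀−E₁)/kT] = (3/3) × exp(−(-16.5 meV)/(6.13 meV)) = (3/3) × exp(2.6917) = 14.8.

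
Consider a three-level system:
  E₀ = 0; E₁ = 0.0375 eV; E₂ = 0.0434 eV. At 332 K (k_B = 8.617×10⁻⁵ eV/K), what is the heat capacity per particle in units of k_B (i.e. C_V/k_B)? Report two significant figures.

k_BT = 8.617×10⁻⁵ × 332 K = 0.02861 eV.
Eᵢ/kT = 0, 1.311, 1.517.
Z = Σ e^(−Eᵢ/kT) = e^(−0) + e^(−1.311) + e^(−1.517) = 1.000 + 0.2696 + 0.2194 = 1.489.
⟨E⟩ = 0.01318 eV, ⟨E²⟩ = 0.0005322 eV².
C_V/k_B = (⟨E²⟩ − ⟨E⟩²)/(kT)² = (0.0005322 − 0.0001737)/0.0008185 = 0.44.

0.44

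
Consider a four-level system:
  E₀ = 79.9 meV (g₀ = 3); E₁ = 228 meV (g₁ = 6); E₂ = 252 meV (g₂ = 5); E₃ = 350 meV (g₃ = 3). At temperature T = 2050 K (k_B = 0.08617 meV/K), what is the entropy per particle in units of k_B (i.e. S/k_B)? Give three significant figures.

2.71

k_BT = 0.08617 × 2050 K = 176.65 meV.
Eᵢ/kT = 0.45231, 1.2907, 1.4265, 1.9813.
Z = Σ gᵢe^(−Eᵢ/kT) = 3·e^(−0.45231) + 6·e^(−1.2907) + 5·e^(−1.4265) + 3·e^(−1.9813) = 1.9085 + 1.6505 + 1.2007 + 0.41367 = 5.1734.
⟨E⟩ = Σ EᵢPᵢ = 188.69 meV.
S/k_B = ln Z + ⟨E⟩/kT = ln(5.1734) + 188.69/176.65 = 1.6435 + 1.0682 = 2.71.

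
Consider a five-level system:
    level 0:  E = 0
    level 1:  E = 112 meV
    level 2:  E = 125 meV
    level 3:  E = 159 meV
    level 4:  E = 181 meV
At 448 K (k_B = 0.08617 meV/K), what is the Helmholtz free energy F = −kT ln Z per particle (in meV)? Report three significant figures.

-4.36 meV

k_BT = 0.08617 × 448 K = 38.604 meV.
Eᵢ/kT = 0, 2.9013, 3.2380, 4.1187, 4.6886.
Z = Σ e^(−Eᵢ/kT) = e^(−0) + e^(−2.9013) + e^(−3.2380) + e^(−4.1187) + e^(−4.6886) = 1.0000 + 0.054952 + 0.039242 + 0.016266 + 0.0091996 = 1.1197.
F = −kT ln Z = −38.604 × ln(1.1197) = −38.604 × 0.11306 = -4.36 meV.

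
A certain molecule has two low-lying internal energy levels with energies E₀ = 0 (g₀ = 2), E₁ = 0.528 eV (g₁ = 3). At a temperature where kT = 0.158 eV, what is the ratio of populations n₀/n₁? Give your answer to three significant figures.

18.8

n₀/n₁ = (g₀/g₁) exp[−(E₀−E₁)/kT] = (2/3) × exp(−(-0.528 eV)/(0.158 eV)) = (2/3) × exp(3.3418) = 18.8.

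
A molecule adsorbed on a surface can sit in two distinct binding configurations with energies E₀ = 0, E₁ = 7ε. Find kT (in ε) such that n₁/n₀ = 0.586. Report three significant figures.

n₁/n₀ = exp[−(E₁−E₀)/kT] = 0.586.
⇒ (E₁−E₀)/kT = ln(1/0.586) = ln(1.7065) = 0.53444.
kT = 7ε / 0.53444 = 13.1 ε.

13.1 ε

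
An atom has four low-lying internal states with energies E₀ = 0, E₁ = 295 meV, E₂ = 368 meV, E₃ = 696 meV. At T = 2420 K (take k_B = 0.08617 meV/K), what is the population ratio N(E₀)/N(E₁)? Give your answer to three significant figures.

k_BT = 0.08617 × 2420 K = 208.53 meV.
n₀/n₁ = exp[−(E₀−E₁)/kT] = exp(−(-295 meV)/(208.53 meV)) = exp(1.4147) = 4.12.

4.12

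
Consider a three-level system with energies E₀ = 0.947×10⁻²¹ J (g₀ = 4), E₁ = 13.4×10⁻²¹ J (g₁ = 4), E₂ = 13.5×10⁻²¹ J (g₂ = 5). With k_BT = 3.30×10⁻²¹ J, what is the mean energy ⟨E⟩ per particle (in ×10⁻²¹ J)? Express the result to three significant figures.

Eᵢ/kT = 0.28697, 4.0606, 4.0909.
Z = Σ gᵢe^(−Eᵢ/kT) = 4·e^(−0.28697) + 4·e^(−4.0606) + 5·e^(−4.0909) = 3.0021 + 0.068955 + 0.083621 = 3.1547.
⟨E⟩ = Σ Eᵢ gᵢe^(−Eᵢ/kT) / Z = (0.947·3.0021 + 13.4·0.068955 + 13.5·0.083621) / 3.1547 = 1.55 ×10⁻²¹ J.

1.55 ×10⁻²¹ J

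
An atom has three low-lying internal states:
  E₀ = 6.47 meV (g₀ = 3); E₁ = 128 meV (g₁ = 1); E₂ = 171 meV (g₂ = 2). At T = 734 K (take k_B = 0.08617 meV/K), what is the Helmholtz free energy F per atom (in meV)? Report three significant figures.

k_BT = 0.08617 × 734 K = 63.249 meV.
Eᵢ/kT = 0.10229, 2.0237, 2.7036.
Z = Σ gᵢe^(−Eᵢ/kT) = 3·e^(−0.10229) + 1·e^(−2.0237) + 2·e^(−2.7036) = 2.7083 + 0.13217 + 0.13393 = 2.9744.
F = −kT ln Z = −63.249 × ln(2.9744) = −63.249 × 1.0900 = -68.9 meV.

-68.9 meV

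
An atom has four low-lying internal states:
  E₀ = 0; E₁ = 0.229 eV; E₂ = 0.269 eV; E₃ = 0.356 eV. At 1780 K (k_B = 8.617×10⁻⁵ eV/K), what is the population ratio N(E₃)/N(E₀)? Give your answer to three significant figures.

0.0982

k_BT = 8.617×10⁻⁵ × 1780 K = 0.15338 eV.
n₃/n₀ = exp[−(E₃−E₀)/kT] = exp(−(0.356 eV)/(0.15338 eV)) = exp(-2.3210) = 0.0982.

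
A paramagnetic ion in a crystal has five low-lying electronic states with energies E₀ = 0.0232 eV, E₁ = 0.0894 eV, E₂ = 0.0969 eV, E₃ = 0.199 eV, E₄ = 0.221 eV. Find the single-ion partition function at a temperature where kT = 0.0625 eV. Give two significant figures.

Eᵢ/kT = 0.3712, 1.430, 1.550, 3.184, 3.536.
Z = Σ e^(−Eᵢ/kT) = e^(−0.3712) + e^(−1.430) + e^(−1.550) + e^(−3.184) + e^(−3.536) = 0.6899 + 0.2393 + 0.2122 + 0.04142 + 0.02913 = 1.212.

Z = 1.2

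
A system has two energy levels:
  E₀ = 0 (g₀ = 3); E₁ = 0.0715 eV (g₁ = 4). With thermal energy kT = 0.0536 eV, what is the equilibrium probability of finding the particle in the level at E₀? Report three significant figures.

0.740

Eᵢ/kT = 0, 1.3340.
Z = Σ gᵢe^(−Eᵢ/kT) = 3·e^(−0) + 4·e^(−1.3340) = 3.0000 + 1.0537 = 4.0537.
P₀ = g₀ e^(−E₀/kT) / Z = 3.0000/4.0537 = 0.740.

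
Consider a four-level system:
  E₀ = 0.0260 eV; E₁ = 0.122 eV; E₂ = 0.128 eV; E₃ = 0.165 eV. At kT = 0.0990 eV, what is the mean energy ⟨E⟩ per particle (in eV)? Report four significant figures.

0.07997 eV

Eᵢ/kT = 0.262626, 1.23232, 1.29293, 1.66667.
Z = Σ e^(−Eᵢ/kT) = e^(−0.262626) + e^(−1.23232) + e^(−1.29293) + e^(−1.66667) = 0.769029 + 0.291615 + 0.274465 + 0.188875 = 1.52398.
⟨E⟩ = Σ Eᵢ e^(−Eᵢ/kT) / Z = (0.0260·0.769029 + 0.122·0.291615 + 0.128·0.274465 + 0.165·0.188875) / 1.52398 = 0.07997 eV.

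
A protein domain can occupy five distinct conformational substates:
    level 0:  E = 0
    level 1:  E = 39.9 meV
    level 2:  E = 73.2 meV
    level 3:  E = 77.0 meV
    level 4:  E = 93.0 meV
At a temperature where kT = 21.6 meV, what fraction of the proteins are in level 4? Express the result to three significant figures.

0.0109

Eᵢ/kT = 0, 1.8472, 3.3889, 3.5648, 4.3056.
Z = Σ e^(−Eᵢ/kT) = e^(−0) + e^(−1.8472) + e^(−3.3889) + e^(−3.5648) + e^(−4.3056) = 1.0000 + 0.15768 + 0.033746 + 0.028303 + 0.013493 = 1.2332.
P₄ = e^(−E₄/kT) / Z = 0.013493/1.2332 = 0.0109.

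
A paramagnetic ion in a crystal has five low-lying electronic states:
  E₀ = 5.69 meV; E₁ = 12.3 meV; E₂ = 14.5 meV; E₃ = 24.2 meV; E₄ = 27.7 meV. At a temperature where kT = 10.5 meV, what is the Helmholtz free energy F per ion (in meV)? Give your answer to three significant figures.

-2.87 meV

Eᵢ/kT = 0.54190, 1.1714, 1.3810, 2.3048, 2.6381.
Z = Σ e^(−Eᵢ/kT) = e^(−0.54190) + e^(−1.1714) + e^(−1.3810) + e^(−2.3048) + e^(−2.6381) = 0.58164 + 0.30993 + 0.25133 + 0.099779 + 0.071497 = 1.3142.
F = −kT ln Z = −10.5 × ln(1.3142) = −10.5 × 0.27323 = -2.87 meV.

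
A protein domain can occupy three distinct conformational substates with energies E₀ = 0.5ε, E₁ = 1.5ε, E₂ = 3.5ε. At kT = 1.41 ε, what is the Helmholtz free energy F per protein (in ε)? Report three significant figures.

Eᵢ/kT = 0.35461, 1.0638, 2.4823.
Z = Σ e^(−Eᵢ/kT) = e^(−0.35461) + e^(−1.0638) + e^(−2.4823) = 0.70145 + 0.34514 + 0.083551 = 1.1301.
F = −kT ln Z = −1.41 × ln(1.1301) = −1.41 × 0.12231 = -0.172 ε.

-0.172 ε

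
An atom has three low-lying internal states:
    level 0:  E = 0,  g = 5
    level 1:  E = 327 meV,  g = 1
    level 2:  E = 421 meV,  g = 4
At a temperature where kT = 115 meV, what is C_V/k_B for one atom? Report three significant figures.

Eᵢ/kT = 0, 2.8435, 3.6609.
Z = Σ gᵢe^(−Eᵢ/kT) = 5·e^(−0) + 1·e^(−2.8435) + 4·e^(−3.6609) = 5.0000 + 0.058222 + 0.10284 = 5.1611.
⟨E⟩ = 12.078 meV, ⟨E²⟩ = 4738.0 meV².
C_V/k_B = (⟨E²⟩ − ⟨E⟩²)/(kT)² = (4738.0 − 145.88)/13225 = 0.347.

0.347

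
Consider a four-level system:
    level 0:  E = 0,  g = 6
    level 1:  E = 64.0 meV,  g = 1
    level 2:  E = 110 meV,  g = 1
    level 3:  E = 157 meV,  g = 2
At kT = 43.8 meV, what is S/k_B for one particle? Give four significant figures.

Eᵢ/kT = 0, 1.46119, 2.51142, 3.58447.
Z = Σ gᵢe^(−Eᵢ/kT) = 6·e^(−0) + 1·e^(−1.46119) + 1·e^(−2.51142) + 2·e^(−3.58447) = 6.00000 + 0.231960 + 0.0811529 + 0.0555027 = 6.36862.
⟨E⟩ = Σ EᵢPᵢ = 5.10098 meV.
S/k_B = ln Z + ⟨E⟩/kT = ln(6.36862) + 5.10098/43.8 = 1.85138 + 0.116461 = 1.968.

1.968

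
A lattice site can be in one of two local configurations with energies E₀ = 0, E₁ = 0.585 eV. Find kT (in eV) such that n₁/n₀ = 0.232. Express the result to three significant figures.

n₁/n₀ = exp[−(E₁−E₀)/kT] = 0.232.
⇒ (E₁−E₀)/kT = ln(1/0.232) = ln(4.3103) = 1.4610.
kT = 0.585 eV / 1.4610 = 0.400 eV.

0.400 eV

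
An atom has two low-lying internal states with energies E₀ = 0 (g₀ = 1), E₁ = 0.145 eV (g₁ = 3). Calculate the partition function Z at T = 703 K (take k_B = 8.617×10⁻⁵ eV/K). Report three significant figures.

Z = 1.27

k_BT = 8.617×10⁻⁵ × 703 K = 0.060578 eV.
Eᵢ/kT = 0, 2.3936.
Z = Σ gᵢe^(−Eᵢ/kT) = 1·e^(−0) + 3·e^(−2.3936) = 1.0000 + 0.27390 = 1.2739.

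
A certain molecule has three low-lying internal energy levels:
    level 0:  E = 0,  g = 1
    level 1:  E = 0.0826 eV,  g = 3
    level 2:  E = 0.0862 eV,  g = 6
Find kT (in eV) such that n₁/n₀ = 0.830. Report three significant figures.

0.0643 eV

n₁/n₀ = (g₁/g₀) exp[−(E₁−E₀)/kT] = 0.830.
⇒ (E₁−E₀)/kT = ln((3/1)/0.830) = ln(3.6145) = 1.2850.
kT = 0.0826 eV / 1.2850 = 0.0643 eV.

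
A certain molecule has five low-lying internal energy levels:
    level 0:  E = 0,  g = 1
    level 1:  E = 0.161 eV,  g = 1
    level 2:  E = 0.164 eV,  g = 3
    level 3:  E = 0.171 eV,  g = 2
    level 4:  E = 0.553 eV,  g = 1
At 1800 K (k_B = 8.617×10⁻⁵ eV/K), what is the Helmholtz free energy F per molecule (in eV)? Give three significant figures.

-0.175 eV

k_BT = 8.617×10⁻⁵ × 1800 K = 0.15511 eV.
Eᵢ/kT = 0, 1.0380, 1.0573, 1.1024, 3.5652.
Z = Σ gᵢe^(−Eᵢ/kT) = 1·e^(−0) + 1·e^(−1.0380) + 3·e^(−1.0573) + 2·e^(−1.1024) + 1·e^(−3.5652) = 1.0000 + 0.35416 + 1.0422 + 0.66415 + 0.028291 = 3.0888.
F = −kT ln Z = −0.15511 × ln(3.0888) = −0.15511 × 1.1278 = -0.175 eV.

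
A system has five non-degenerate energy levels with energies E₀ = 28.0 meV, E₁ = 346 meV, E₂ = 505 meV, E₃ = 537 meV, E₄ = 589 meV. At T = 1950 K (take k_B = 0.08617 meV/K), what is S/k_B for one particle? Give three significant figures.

k_BT = 0.08617 × 1950 K = 168.03 meV.
Eᵢ/kT = 0.16664, 2.0592, 3.0054, 3.1959, 3.5053.
Z = Σ e^(−Eᵢ/kT) = e^(−0.16664) + e^(−2.0592) + e^(−3.0054) + e^(−3.1959) + e^(−3.5053) = 0.84650 + 0.12756 + 0.049519 + 0.040930 + 0.030038 = 1.0945.
⟨E⟩ = Σ EᵢPᵢ = 121.08 meV.
S/k_B = ln Z + ⟨E⟩/kT = ln(1.0945) + 121.08/168.03 = 0.090298 + 0.72059 = 0.811.

0.811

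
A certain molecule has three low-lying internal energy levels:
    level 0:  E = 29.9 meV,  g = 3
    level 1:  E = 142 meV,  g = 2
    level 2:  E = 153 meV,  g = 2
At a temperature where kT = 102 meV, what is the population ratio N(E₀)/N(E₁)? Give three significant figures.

4.50

n₀/n₁ = (g₀/g₁) exp[−(E₀−E₁)/kT] = (3/2) × exp(−(-112.1 meV)/(102 meV)) = (3/2) × exp(1.0990) = 4.50.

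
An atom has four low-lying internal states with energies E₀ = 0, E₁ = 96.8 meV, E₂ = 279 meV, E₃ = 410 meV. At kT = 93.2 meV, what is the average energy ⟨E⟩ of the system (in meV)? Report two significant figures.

38 meV

Eᵢ/kT = 0, 1.039, 2.994, 4.399.
Z = Σ e^(−Eᵢ/kT) = e^(−0) + e^(−1.039) + e^(−2.994) + e^(−4.399) = 1.000 + 0.3538 + 0.05009 + 0.01229 = 1.416.
⟨E⟩ = Σ Eᵢ e^(−Eᵢ/kT) / Z = (0·1.000 + 96.8·0.3538 + 279·0.05009 + 410·0.01229) / 1.416 = 38 meV.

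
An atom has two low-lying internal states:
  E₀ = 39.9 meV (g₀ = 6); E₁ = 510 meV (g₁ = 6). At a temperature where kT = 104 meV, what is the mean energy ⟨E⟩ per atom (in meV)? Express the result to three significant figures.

45.0 meV

Eᵢ/kT = 0.38365, 4.9038.
Z = Σ gᵢe^(−Eᵢ/kT) = 6·e^(−0.38365) + 6·e^(−4.9038) = 4.0882 + 0.044510 = 4.1327.
⟨E⟩ = Σ Eᵢ gᵢe^(−Eᵢ/kT) / Z = (39.9·4.0882 + 510·0.044510) / 4.1327 = 45.0 meV.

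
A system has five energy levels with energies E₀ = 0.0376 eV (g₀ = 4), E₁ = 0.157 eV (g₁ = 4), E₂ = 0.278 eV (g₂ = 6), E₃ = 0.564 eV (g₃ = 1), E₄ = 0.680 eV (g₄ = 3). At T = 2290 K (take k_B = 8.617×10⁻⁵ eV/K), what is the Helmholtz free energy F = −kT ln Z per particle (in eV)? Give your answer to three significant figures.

k_BT = 8.617×10⁻⁵ × 2290 K = 0.19733 eV.
Eᵢ/kT = 0.19054, 0.79562, 1.4088, 2.8582, 3.4460.
Z = Σ gᵢe^(−Eᵢ/kT) = 4·e^(−0.19054) + 4·e^(−0.79562) + 6·e^(−1.4088) + 1·e^(−2.8582) + 3·e^(−3.4460) = 3.3061 + 1.8052 + 1.4666 + 0.057372 + 0.095619 = 6.7309.
F = −kT ln Z = −0.19733 × ln(6.7309) = −0.19733 × 1.9067 = -0.376 eV.

-0.376 eV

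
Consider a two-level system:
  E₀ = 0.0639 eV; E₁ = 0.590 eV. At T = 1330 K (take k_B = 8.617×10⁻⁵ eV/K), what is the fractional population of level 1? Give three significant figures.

0.0100

k_BT = 8.617×10⁻⁵ × 1330 K = 0.11461 eV.
Eᵢ/kT = 0.55754, 5.1479.
Z = Σ e^(−Eᵢ/kT) = e^(−0.55754) + e^(−5.1479) = 0.57262 + 0.0058116 = 0.57843.
P₁ = e^(−E₁/kT) / Z = 0.0058116/0.57843 = 0.0100.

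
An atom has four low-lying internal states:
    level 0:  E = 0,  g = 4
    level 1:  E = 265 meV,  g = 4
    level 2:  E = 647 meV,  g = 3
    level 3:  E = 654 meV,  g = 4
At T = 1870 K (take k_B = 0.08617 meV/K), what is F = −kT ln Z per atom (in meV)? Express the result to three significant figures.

-256 meV

k_BT = 0.08617 × 1870 K = 161.14 meV.
Eᵢ/kT = 0, 1.6445, 4.0151, 4.0586.
Z = Σ gᵢe^(−Eᵢ/kT) = 4·e^(−0) + 4·e^(−1.6445) + 3·e^(−4.0151) + 4·e^(−4.0586) = 4.0000 + 0.77244 + 0.054123 + 0.069093 = 4.8957.
F = −kT ln Z = −161.14 × ln(4.8957) = −161.14 × 1.5884 = -256 meV.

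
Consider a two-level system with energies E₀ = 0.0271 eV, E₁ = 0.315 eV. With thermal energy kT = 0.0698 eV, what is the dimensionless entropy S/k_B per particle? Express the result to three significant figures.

Eᵢ/kT = 0.38825, 4.5129.
Z = Σ e^(−Eᵢ/kT) = e^(−0.38825) + e^(−4.5129) = 0.67824 + 0.010967 = 0.68921.
⟨E⟩ = Σ EᵢPᵢ = 0.031681 eV.
S/k_B = ln Z + ⟨E⟩/kT = ln(0.68921) + 0.031681/0.0698 = -0.37221 + 0.45388 = 0.0817.

0.0817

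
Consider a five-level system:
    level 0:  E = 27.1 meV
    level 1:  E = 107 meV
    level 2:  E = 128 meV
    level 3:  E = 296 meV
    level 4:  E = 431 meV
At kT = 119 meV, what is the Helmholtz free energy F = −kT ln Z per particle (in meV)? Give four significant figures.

Eᵢ/kT = 0.227731, 0.899160, 1.07563, 2.48739, 3.62185.
Z = Σ e^(−Eᵢ/kT) = e^(−0.227731) + e^(−0.899160) + e^(−1.07563) + e^(−2.48739) + e^(−3.62185) = 0.796338 + 0.406911 + 0.341083 + 0.0831266 + 0.0267332 = 1.65419.
F = −kT ln Z = −119 × ln(1.65419) = −119 × 0.503311 = -59.89 meV.

-59.89 meV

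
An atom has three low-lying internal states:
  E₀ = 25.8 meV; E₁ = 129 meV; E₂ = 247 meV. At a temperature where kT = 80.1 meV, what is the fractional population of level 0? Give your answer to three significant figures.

Eᵢ/kT = 0.32210, 1.6105, 3.0836.
Z = Σ e^(−Eᵢ/kT) = e^(−0.32210) + e^(−1.6105) + e^(−3.0836) = 0.72463 + 0.19979 + 0.045794 = 0.97021.
P₀ = e^(−E₀/kT) / Z = 0.72463/0.97021 = 0.747.

0.747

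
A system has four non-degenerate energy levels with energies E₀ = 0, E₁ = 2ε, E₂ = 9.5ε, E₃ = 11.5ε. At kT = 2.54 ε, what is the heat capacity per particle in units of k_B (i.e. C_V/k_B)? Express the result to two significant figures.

Eᵢ/kT = 0, 0.7874, 3.740, 4.528.
Z = Σ e^(−Eᵢ/kT) = e^(−0) + e^(−0.7874) + e^(−3.740) + e^(−4.528) = 1.000 + 0.4550 + 0.02375 + 0.01080 = 1.490.
⟨E⟩ = 0.8455 ε, ⟨E²⟩ = 3.619 ε².
C_V/k_B = (⟨E²⟩ − ⟨E⟩²)/(kT)² = (3.619 − 0.7149)/6.452 = 0.45.

0.45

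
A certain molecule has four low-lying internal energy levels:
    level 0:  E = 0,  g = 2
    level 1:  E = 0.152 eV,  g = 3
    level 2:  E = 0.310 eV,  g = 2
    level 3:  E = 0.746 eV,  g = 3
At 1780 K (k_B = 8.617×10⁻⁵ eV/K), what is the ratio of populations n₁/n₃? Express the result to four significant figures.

k_BT = 8.617×10⁻⁵ × 1780 K = 0.153383 eV.
n₁/n₃ = (g₁/g₃) exp[−(E₁−E₃)/kT] = (3/3) × exp(−(-0.594 eV)/(0.153383 eV)) = (3/3) × exp(3.87266) = 48.07.

48.07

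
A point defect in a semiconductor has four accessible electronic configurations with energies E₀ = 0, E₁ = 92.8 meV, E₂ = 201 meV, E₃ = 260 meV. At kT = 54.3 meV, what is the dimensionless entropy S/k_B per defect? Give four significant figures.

0.5569

Eᵢ/kT = 0, 1.70902, 3.70166, 4.78821.
Z = Σ e^(−Eᵢ/kT) = e^(−0) + e^(−1.70902) + e^(−3.70166) + e^(−4.78821) = 1.00000 + 0.181043 + 0.0246825 + 0.00832735 = 1.21405.
⟨E⟩ = Σ EᵢPᵢ = 19.7085 meV.
S/k_B = ln Z + ⟨E⟩/kT = ln(1.21405) + 19.7085/54.3 = 0.193962 + 0.362956 = 0.5569.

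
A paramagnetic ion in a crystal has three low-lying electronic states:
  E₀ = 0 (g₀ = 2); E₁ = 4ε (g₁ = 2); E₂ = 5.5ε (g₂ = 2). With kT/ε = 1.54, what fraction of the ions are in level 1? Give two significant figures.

Eᵢ/kT = 0, 2.597, 3.571.
Z = Σ gᵢe^(−Eᵢ/kT) = 2·e^(−0) + 2·e^(−2.597) + 2·e^(−3.571) = 2.000 + 0.1490 + 0.05626 = 2.205.
P₁ = g₁ e^(−E₁/kT) / Z = 0.1490/2.205 = 0.068.

0.068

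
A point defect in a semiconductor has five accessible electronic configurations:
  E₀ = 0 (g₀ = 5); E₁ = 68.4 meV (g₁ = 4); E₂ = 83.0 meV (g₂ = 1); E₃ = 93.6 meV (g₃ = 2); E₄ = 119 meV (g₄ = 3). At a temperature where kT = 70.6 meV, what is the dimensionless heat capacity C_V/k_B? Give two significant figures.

0.36

Eᵢ/kT = 0, 0.9688, 1.176, 1.326, 1.686.
Z = Σ gᵢe^(−Eᵢ/kT) = 5·e^(−0) + 4·e^(−0.9688) + 1·e^(−1.176) + 2·e^(−1.326) + 3·e^(−1.686) = 5.000 + 1.518 + 0.3085 + 0.5311 + 0.5558 = 7.913.
⟨E⟩ = 31.00 meV, ⟨E²⟩ = 2749 meV².
C_V/k_B = (⟨E²⟩ − ⟨E⟩²)/(kT)² = (2749 − 961.0)/4984 = 0.36.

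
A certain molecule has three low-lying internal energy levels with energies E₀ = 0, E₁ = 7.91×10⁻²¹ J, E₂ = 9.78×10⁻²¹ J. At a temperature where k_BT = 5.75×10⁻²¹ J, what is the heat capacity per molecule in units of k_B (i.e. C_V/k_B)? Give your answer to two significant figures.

0.49

Eᵢ/kT = 0, 1.376, 1.701.
Z = Σ e^(−Eᵢ/kT) = e^(−0) + e^(−1.376) + e^(−1.701) = 1.000 + 0.2526 + 0.1825 = 1.435.
⟨E⟩ = 2.636, ⟨E²⟩ = 23.18.
C_V/k_B = (⟨E²⟩ − ⟨E⟩²)/(kT)² = (23.18 − 6.948)/33.06 = 0.49.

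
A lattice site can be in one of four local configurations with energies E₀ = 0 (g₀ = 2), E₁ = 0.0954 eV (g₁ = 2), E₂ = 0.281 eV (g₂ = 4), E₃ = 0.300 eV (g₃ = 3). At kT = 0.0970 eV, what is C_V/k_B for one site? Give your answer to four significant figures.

Eᵢ/kT = 0, 0.983505, 2.89691, 3.09278.
Z = Σ gᵢe^(−Eᵢ/kT) = 2·e^(−0) + 2·e^(−0.983505) + 4·e^(−2.89691) + 3·e^(−3.09278) = 2.00000 + 0.747996 + 0.220774 + 0.136127 = 3.10490.
⟨E⟩ = 0.0561159 eV, ⟨E²⟩ = 0.0117529 eV².
C_V/k_B = (⟨E²⟩ − ⟨E⟩²)/(kT)² = (0.0117529 − 0.00314899)/0.00940900 = 0.9144.

0.9144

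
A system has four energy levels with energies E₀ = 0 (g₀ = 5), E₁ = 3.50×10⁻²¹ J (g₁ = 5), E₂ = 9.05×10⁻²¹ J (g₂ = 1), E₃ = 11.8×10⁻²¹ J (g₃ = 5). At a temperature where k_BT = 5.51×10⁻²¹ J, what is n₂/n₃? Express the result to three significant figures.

0.329

n₂/n₃ = (g₂/g₃) exp[−(E₂−E₃)/kT] = (1/5) × exp(−(-2.75 ×10⁻²¹ J)/(5.51 ×10⁻²¹ J)) = (1/5) × exp(0.49909) = 0.329.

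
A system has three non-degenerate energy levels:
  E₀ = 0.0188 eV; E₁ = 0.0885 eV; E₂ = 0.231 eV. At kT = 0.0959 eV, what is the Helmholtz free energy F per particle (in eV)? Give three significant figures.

-0.0258 eV

Eᵢ/kT = 0.19604, 0.92284, 2.4088.
Z = Σ e^(−Eᵢ/kT) = e^(−0.19604) + e^(−0.92284) + e^(−2.4088) = 0.82198 + 0.39739 + 0.089923 = 1.3093.
F = −kT ln Z = −0.0959 × ln(1.3093) = −0.0959 × 0.26949 = -0.0258 eV.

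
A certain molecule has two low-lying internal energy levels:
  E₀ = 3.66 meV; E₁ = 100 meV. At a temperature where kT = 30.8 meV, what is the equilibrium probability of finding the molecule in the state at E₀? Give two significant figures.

Eᵢ/kT = 0.1188, 3.247.
Z = Σ e^(−Eᵢ/kT) = e^(−0.1188) + e^(−3.247) = 0.8880 + 0.03889 = 0.9269.
P₀ = e^(−E₀/kT) / Z = 0.8880/0.9269 = 0.96.

0.96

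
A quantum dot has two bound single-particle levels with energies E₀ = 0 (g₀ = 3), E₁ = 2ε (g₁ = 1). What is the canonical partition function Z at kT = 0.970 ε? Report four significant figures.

Eᵢ/kT = 0, 2.06186.
Z = Σ gᵢe^(−Eᵢ/kT) = 3·e^(−0) + 1·e^(−2.06186) = 3.00000 + 0.127217 = 3.12722.

Z = 3.127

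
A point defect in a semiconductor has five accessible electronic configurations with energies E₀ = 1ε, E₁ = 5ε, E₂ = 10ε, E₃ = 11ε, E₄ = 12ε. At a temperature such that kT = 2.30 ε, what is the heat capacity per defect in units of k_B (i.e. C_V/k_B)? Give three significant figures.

0.891

Eᵢ/kT = 0.43478, 2.1739, 4.3478, 4.7826, 5.2174.
Z = Σ e^(−Eᵢ/kT) = e^(−0.43478) + e^(−2.1739) + e^(−4.3478) + e^(−4.7826) + e^(−5.2174) = 0.64741 + 0.11373 + 0.012935 + 0.0083742 + 0.0054214 = 0.78787.
⟨E⟩ = 1.9071 ε, ⟨E²⟩ = 8.3492 ε².
C_V/k_B = (⟨E²⟩ − ⟨E⟩²)/(kT)² = (8.3492 − 3.6370)/5.2900 = 0.891.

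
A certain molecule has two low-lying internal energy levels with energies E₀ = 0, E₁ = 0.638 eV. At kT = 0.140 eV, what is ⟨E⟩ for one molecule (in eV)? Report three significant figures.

Eᵢ/kT = 0, 4.5571.
Z = Σ e^(−Eᵢ/kT) = e^(−0) + e^(−4.5571) = 1.0000 + 0.010492 = 1.0105.
⟨E⟩ = Σ Eᵢ e^(−Eᵢ/kT) / Z = (0·1.0000 + 0.638·0.010492) / 1.0105 = 0.00662 eV.

0.00662 eV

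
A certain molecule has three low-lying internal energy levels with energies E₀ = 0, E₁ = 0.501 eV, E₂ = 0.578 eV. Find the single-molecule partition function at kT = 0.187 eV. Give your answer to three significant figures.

Z = 1.11

Eᵢ/kT = 0, 2.6791, 3.0909.
Z = Σ e^(−Eᵢ/kT) = e^(−0) + e^(−2.6791) + e^(−3.0909) = 1.0000 + 0.068625 + 0.045461 = 1.1141.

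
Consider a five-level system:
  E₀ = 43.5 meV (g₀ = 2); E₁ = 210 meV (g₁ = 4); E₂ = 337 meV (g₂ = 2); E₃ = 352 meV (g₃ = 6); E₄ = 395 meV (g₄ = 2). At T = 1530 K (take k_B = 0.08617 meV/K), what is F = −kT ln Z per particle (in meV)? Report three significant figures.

-141 meV

k_BT = 0.08617 × 1530 K = 131.84 meV.
Eᵢ/kT = 0.32995, 1.5928, 2.5561, 2.6699, 2.9961.
Z = Σ gᵢe^(−Eᵢ/kT) = 2·e^(−0.32995) + 4·e^(−1.5928) + 2·e^(−2.5561) + 6·e^(−2.6699) + 2·e^(−2.9961) = 1.4379 + 0.81342 + 0.15521 + 0.41555 + 0.099963 = 2.9220.
F = −kT ln Z = −131.84 × ln(2.9220) = −131.84 × 1.0723 = -141 meV.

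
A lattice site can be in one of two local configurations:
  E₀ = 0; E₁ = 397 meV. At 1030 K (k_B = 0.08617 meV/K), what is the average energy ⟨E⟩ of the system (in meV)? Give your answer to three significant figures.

k_BT = 0.08617 × 1030 K = 88.755 meV.
Eᵢ/kT = 0, 4.4730.
Z = Σ e^(−Eᵢ/kT) = e^(−0) + e^(−4.4730) = 1.0000 + 0.011413 = 1.0114.
⟨E⟩ = Σ Eᵢ e^(−Eᵢ/kT) / Z = (0·1.0000 + 397·0.011413) / 1.0114 = 4.48 meV.

4.48 meV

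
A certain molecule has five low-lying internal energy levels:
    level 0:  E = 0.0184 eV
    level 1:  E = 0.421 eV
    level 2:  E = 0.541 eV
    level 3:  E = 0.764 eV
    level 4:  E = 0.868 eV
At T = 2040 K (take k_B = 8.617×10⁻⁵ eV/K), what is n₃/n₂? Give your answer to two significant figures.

0.28

k_BT = 8.617×10⁻⁵ × 2040 K = 0.1758 eV.
n₃/n₂ = exp[−(E₃−E₂)/kT] = exp(−(0.223 eV)/(0.1758 eV)) = exp(-1.268) = 0.28.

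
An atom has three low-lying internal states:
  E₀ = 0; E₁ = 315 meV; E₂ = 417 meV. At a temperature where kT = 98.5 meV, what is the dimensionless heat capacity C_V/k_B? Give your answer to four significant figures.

Eᵢ/kT = 0, 3.19797, 4.23350.
Z = Σ e^(−Eᵢ/kT) = e^(−0) + e^(−3.19797) + e^(−4.23350) = 1.00000 + 0.0408450 + 0.0145015 = 1.05535.
⟨E⟩ = 17.9214 meV, ⟨E²⟩ = 6229.68 meV².
C_V/k_B = (⟨E²⟩ − ⟨E⟩²)/(kT)² = (6229.68 − 321.177)/9702.25 = 0.6090.

0.6090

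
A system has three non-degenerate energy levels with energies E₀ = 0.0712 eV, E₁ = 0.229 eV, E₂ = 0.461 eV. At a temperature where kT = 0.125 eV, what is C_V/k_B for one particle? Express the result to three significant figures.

Eᵢ/kT = 0.56960, 1.8320, 3.6880.
Z = Σ e^(−Eᵢ/kT) = e^(−0.56960) + e^(−1.8320) + e^(−3.6880) = 0.56575 + 0.16009 + 0.025022 = 0.75086.
⟨E⟩ = 0.11783 eV, ⟨E²⟩ = 0.022083 eV².
C_V/k_B = (⟨E²⟩ − ⟨E⟩²)/(kT)² = (0.022083 − 0.013884)/0.015625 = 0.525.

0.525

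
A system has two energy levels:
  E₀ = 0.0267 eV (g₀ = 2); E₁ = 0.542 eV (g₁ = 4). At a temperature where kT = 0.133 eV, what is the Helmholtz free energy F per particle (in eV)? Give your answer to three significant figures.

-0.0709 eV

Eᵢ/kT = 0.20075, 4.0752.
Z = Σ gᵢe^(−Eᵢ/kT) = 2·e^(−0.20075) + 4·e^(−4.0752) = 1.6362 + 0.067955 = 1.7042.
F = −kT ln Z = −0.133 × ln(1.7042) = −0.133 × 0.53310 = -0.0709 eV.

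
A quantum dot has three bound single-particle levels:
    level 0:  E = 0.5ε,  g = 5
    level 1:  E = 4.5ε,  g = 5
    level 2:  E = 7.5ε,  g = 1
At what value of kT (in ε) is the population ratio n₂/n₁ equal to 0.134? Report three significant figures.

7.49 ε

n₂/n₁ = (g₂/g₁) exp[−(E₂−E₁)/kT] = 0.134.
⇒ (E₂−E₁)/kT = ln((1/5)/0.134) = ln(1.4925) = 0.40045.
kT = 3.0ε / 0.40045 = 7.49 ε.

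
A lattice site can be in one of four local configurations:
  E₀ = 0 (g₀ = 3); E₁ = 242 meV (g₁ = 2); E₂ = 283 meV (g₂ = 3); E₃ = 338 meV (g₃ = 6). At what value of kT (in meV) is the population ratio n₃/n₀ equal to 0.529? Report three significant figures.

n₃/n₀ = (g₃/g₀) exp[−(E₃−E₀)/kT] = 0.529.
⇒ (E₃−E₀)/kT = ln((6/3)/0.529) = ln(3.7807) = 1.3299.
kT = 338 meV / 1.3299 = 254 meV.

254 meV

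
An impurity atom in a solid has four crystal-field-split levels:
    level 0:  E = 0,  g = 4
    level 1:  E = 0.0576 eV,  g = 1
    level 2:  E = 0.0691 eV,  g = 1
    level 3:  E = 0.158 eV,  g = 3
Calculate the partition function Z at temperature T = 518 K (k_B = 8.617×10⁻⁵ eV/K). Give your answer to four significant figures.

Z = 4.575

k_BT = 8.617×10⁻⁵ × 518 K = 0.0446361 eV.
Eᵢ/kT = 0, 1.29044, 1.54807, 3.53974.
Z = Σ gᵢe^(−Eᵢ/kT) = 4·e^(−0) + 1·e^(−1.29044) + 1·e^(−1.54807) + 3·e^(−3.53974) = 4.00000 + 0.275150 + 0.212658 + 0.0870626 = 4.57487.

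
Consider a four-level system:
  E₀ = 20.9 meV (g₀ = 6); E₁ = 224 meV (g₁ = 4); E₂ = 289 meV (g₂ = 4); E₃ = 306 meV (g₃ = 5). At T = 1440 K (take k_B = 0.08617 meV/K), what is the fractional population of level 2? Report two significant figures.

k_BT = 0.08617 × 1440 K = 124.1 meV.
Eᵢ/kT = 0.1684, 1.805, 2.329, 2.466.
Z = Σ gᵢe^(−Eᵢ/kT) = 6·e^(−0.1684) + 4·e^(−1.805) + 4·e^(−2.329) + 5·e^(−2.466) = 5.070 + 0.6579 + 0.3896 + 0.4246 = 6.542.
P₂ = g₂ e^(−E₂/kT) / Z = 0.3896/6.542 = 0.060.

0.060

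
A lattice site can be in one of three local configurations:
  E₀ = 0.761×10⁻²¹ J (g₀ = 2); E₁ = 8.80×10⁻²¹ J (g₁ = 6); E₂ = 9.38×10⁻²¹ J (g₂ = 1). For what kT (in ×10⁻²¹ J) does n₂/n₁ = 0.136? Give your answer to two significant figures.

n₂/n₁ = (g₂/g₁) exp[−(E₂−E₁)/kT] = 0.136.
⇒ (E₂−E₁)/kT = ln((1/6)/0.136) = ln(1.225) = 0.2029.
kT = 0.58 ×10⁻²¹ J / 0.2029 = 2.9 ×10⁻²¹ J.

2.9 ×10⁻²¹ J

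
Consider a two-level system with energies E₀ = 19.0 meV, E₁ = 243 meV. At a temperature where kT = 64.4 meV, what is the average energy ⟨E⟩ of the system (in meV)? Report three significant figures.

Eᵢ/kT = 0.29503, 3.7733.
Z = Σ e^(−Eᵢ/kT) = e^(−0.29503) + e^(−3.7733) = 0.74451 + 0.022976 = 0.76749.
⟨E⟩ = Σ Eᵢ e^(−Eᵢ/kT) / Z = (19.0·0.74451 + 243·0.022976) / 0.76749 = 25.7 meV.

25.7 meV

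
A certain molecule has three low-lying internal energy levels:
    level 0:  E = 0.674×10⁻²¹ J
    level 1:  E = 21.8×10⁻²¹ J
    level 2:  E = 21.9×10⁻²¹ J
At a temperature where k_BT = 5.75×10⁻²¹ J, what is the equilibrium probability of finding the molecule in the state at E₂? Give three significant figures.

0.0237

Eᵢ/kT = 0.11722, 3.7913, 3.8087.
Z = Σ e^(−Eᵢ/kT) = e^(−0.11722) + e^(−3.7913) + e^(−3.8087) = 0.88939 + 0.022566 + 0.022177 = 0.93413.
P₂ = e^(−E₂/kT) / Z = 0.022177/0.93413 = 0.0237.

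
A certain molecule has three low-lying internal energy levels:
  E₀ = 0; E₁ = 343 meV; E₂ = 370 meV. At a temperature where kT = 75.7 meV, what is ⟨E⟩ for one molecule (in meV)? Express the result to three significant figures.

6.37 meV

Eᵢ/kT = 0, 4.5310, 4.8877.
Z = Σ e^(−Eᵢ/kT) = e^(−0) + e^(−4.5310) + e^(−4.8877) = 1.0000 + 0.010770 + 0.0075387 = 1.0183.
⟨E⟩ = Σ Eᵢ e^(−Eᵢ/kT) / Z = (0·1.0000 + 343·0.010770 + 370·0.0075387) / 1.0183 = 6.37 meV.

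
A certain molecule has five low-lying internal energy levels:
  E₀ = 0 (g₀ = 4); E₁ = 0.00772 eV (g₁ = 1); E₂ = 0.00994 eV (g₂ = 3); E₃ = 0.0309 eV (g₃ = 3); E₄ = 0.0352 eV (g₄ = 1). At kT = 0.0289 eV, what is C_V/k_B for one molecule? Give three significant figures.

0.149

Eᵢ/kT = 0, 0.26713, 0.34394, 1.0692, 1.2180.
Z = Σ gᵢe^(−Eᵢ/kT) = 4·e^(−0) + 1·e^(−0.26713) + 3·e^(−0.34394) + 3·e^(−1.0692) + 1·e^(−1.2180) = 4.0000 + 0.76557 + 2.1269 + 1.0298 + 0.29582 = 8.2181.
⟨E⟩ = 0.0084308 eV, ⟨E²⟩ = 0.00019537 eV².
C_V/k_B = (⟨E²⟩ − ⟨E⟩²)/(kT)² = (0.00019537 − 0.000071078)/0.00083521 = 0.149.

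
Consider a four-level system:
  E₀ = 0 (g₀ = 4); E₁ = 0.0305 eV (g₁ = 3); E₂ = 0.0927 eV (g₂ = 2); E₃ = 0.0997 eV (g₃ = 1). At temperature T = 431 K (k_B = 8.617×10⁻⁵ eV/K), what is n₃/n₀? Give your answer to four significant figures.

0.01706

k_BT = 8.617×10⁻⁵ × 431 K = 0.0371393 eV.
n₃/n₀ = (g₃/g₀) exp[−(E₃−E₀)/kT] = (1/4) × exp(−(0.0997 eV)/(0.0371393 eV)) = (1/4) × exp(-2.68449) = 0.01706.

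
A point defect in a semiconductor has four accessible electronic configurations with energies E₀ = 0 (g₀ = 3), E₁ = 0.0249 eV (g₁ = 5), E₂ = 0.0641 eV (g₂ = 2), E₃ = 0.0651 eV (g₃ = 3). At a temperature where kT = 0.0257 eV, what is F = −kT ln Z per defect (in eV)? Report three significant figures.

-0.0429 eV

Eᵢ/kT = 0, 0.96887, 2.4942, 2.5331.
Z = Σ gᵢe^(−Eᵢ/kT) = 3·e^(−0) + 5·e^(−0.96887) + 2·e^(−2.4942) + 3·e^(−2.5331) = 3.0000 + 1.8976 + 0.16512 + 0.23824 = 5.3010.
F = −kT ln Z = −0.0257 × ln(5.3010) = −0.0257 × 1.6679 = -0.0429 eV.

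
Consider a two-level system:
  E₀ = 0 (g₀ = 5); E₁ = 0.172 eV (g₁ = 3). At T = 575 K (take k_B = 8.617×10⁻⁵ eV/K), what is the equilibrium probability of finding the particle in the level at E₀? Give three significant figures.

0.982

k_BT = 8.617×10⁻⁵ × 575 K = 0.049548 eV.
Eᵢ/kT = 0, 3.4714.
Z = Σ gᵢe^(−Eᵢ/kT) = 5·e^(−0) + 3·e^(−3.4714) = 5.0000 + 0.093220 = 5.0932.
P₀ = g₀ e^(−E₀/kT) / Z = 5.0000/5.0932 = 0.982.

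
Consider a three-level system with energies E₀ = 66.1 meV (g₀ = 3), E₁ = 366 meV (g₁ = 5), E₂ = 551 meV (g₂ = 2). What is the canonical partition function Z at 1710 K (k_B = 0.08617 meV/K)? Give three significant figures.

Z = 2.38

k_BT = 0.08617 × 1710 K = 147.35 meV.
Eᵢ/kT = 0.44859, 2.4839, 3.7394.
Z = Σ gᵢe^(−Eᵢ/kT) = 3·e^(−0.44859) + 5·e^(−2.4839) + 2·e^(−3.7394) = 1.9156 + 0.41709 + 0.047537 = 2.3802.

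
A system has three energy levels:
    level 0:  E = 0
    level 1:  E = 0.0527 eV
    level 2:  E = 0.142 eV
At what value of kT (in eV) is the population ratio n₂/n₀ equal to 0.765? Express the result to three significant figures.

0.530 eV

n₂/n₀ = exp[−(E₂−E₀)/kT] = 0.765.
⇒ (E₂−E₀)/kT = ln(1/0.765) = ln(1.3072) = 0.26789.
kT = 0.142 eV / 0.26789 = 0.530 eV.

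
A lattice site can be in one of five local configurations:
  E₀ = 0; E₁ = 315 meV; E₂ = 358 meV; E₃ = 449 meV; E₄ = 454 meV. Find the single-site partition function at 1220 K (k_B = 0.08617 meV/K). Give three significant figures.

Z = 1.11

k_BT = 0.08617 × 1220 K = 105.13 meV.
Eᵢ/kT = 0, 2.9963, 3.4053, 4.2709, 4.3185.
Z = Σ e^(−Eᵢ/kT) = e^(−0) + e^(−2.9963) + e^(−3.4053) + e^(−4.2709) + e^(−4.3185) = 1.0000 + 0.049972 + 0.033197 + 0.013969 + 0.013320 = 1.1105.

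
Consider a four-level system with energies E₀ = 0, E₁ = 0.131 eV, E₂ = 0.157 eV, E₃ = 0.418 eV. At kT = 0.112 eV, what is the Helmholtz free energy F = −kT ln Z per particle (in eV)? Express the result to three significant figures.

-0.0513 eV

Eᵢ/kT = 0, 1.1696, 1.4018, 3.7321.
Z = Σ e^(−Eᵢ/kT) = e^(−0) + e^(−1.1696) + e^(−1.4018) + e^(−3.7321) = 1.0000 + 0.31049 + 0.24615 + 0.023943 = 1.5806.
F = −kT ln Z = −0.112 × ln(1.5806) = −0.112 × 0.45780 = -0.0513 eV.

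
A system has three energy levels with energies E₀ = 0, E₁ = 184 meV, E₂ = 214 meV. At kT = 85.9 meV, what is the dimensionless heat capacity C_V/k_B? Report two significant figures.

0.73

Eᵢ/kT = 0, 2.142, 2.491.
Z = Σ e^(−Eᵢ/kT) = e^(−0) + e^(−2.142) + e^(−2.491) = 1.000 + 0.1174 + 0.08283 = 1.200.
⟨E⟩ = 32.77 meV, ⟨E²⟩ = 6473 meV².
C_V/k_B = (⟨E²⟩ − ⟨E⟩²)/(kT)² = (6473 − 1074)/7379 = 0.73.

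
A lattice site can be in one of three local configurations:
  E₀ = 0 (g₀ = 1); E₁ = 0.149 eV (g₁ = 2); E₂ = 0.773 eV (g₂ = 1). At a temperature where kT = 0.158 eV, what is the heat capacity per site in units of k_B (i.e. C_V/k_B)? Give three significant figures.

Eᵢ/kT = 0, 0.94304, 4.8924.
Z = Σ gᵢe^(−Eᵢ/kT) = 1·e^(−0) + 2·e^(−0.94304) + 1·e^(−4.8924) = 1.0000 + 0.77888 + 0.0075034 = 1.7864.
⟨E⟩ = 0.068212 eV, ⟨E²⟩ = 0.012190 eV².
C_V/k_B = (⟨E²⟩ − ⟨E⟩²)/(kT)² = (0.012190 − 0.0046529)/0.024964 = 0.302.

0.302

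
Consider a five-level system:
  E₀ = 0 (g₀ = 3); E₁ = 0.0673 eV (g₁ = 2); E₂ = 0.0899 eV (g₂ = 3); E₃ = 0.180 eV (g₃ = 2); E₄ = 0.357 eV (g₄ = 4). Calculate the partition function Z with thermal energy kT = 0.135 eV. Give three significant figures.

Eᵢ/kT = 0, 0.49852, 0.66593, 1.3333, 2.6444.
Z = Σ gᵢe^(−Eᵢ/kT) = 3·e^(−0) + 2·e^(−0.49852) + 3·e^(−0.66593) + 2·e^(−1.3333) + 4·e^(−2.6444) = 3.0000 + 1.2149 + 1.5414 + 0.52721 + 0.28419 = 6.5677.

Z = 6.57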